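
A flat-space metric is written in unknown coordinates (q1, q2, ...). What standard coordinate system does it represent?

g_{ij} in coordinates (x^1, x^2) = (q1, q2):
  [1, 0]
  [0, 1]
All components are constant and the metric is the identity, i.e. orthonormal rectilinear coordinates.
Cartesian (2D) coordinates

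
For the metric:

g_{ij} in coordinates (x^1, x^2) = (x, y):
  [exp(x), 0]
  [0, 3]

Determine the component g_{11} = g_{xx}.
With x^1 = x, x^2 = y, g_{11} = g_{xx} is the row-1, column-1 entry of the matrix.
g_{11} = exp(x)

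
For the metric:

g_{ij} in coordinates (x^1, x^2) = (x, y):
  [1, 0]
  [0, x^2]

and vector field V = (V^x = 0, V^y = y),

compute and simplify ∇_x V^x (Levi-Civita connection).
Non-zero Christoffel symbols:
Γ^x_{y y} = -x
Γ^y_{x y} = 1/x
∇_x V^x = ∂_x V^x + Γ^x_{x j} V^j
  = (0) + (0)(0) + (0)(y)
  = 0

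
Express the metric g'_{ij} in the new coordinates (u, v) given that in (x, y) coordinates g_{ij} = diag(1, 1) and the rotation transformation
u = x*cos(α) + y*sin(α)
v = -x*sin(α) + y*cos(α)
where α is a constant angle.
Invert the transformation: x = u*cos(α) - v*sin(α), y = u*sin(α) + v*cos(α)
g'_{ij} = (∂x^k/∂x'^i)(∂x^l/∂x'^j) g_{kl}; with g_{kl} = δ_{kl} this is Σ_k (∂x^k/∂x'^i)(∂x^k/∂x'^j).
Jacobian: ∂x/∂u = cos(α), ∂x/∂v = -sin(α), ∂y/∂u = sin(α), ∂y/∂v = cos(α)
g'_{uu} = (cos(α))(cos(α)) + (sin(α))(sin(α)) = 1
g'_{uv} = (cos(α))(-sin(α)) + (sin(α))(cos(α)) = 0
g'_{vv} = (-sin(α))(-sin(α)) + (cos(α))(cos(α)) = 1
g'_{ij} = diag(1, 1)
The Euclidean metric is invariant under rotations.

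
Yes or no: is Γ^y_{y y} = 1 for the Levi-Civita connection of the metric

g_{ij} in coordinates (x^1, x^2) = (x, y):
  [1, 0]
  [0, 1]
Γ^y_{y y} = (1/2) g^{yy} (∂_y g_{yy} + ∂_y g_{yy} - ∂_y g_{yy}) = (1/2)(1)((0) + (0) - (0)) = 0
This differs from the proposed value 1.
No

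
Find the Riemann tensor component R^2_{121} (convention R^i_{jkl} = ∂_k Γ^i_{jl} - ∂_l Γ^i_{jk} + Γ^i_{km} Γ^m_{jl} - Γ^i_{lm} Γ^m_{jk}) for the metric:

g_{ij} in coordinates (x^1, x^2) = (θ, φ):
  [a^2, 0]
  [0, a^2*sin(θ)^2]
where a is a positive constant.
Non-zero Christoffel symbols (Γ^k_{ij} = Γ^k_{ji}):
Γ^θ_{φ φ} = -sin(2*θ)/2
Γ^φ_{θ φ} = 1/tan(θ)
R^φ_{θ φ θ} = ∂_φ Γ^φ_{θ θ} - ∂_θ Γ^φ_{θ φ} + Γ^φ_{φ m} Γ^m_{θ θ} - Γ^φ_{θ m} Γ^m_{θ φ}
  = (0) - (-1/sin(θ)^2) + (0) - (1/tan(θ)^2) = 1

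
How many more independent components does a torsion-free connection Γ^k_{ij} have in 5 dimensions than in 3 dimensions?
Independent components in n dimensions: n × n(n+1)/2 = n^2(n+1)/2.
5D: 5 × 15 = 75
3D: 3 × 6 = 18
Difference = 75 - 18 = 57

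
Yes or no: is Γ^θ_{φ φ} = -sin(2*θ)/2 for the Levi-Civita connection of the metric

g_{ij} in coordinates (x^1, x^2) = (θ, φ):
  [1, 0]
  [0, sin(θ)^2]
Γ^θ_{φ φ} = (1/2) g^{θθ} (∂_φ g_{θφ} + ∂_φ g_{θφ} - ∂_θ g_{φφ}) = (1/2)(1)((0) + (0) - (sin(2*θ))) = -sin(2*θ)/2
This equals the proposed value -sin(2*θ)/2.
Yes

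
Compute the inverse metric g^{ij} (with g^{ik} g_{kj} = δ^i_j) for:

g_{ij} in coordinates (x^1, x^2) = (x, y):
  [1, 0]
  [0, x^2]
The metric is diagonal, so g^{ij} is diagonal with entries 1/g_{ii}: diag(1, 1/(x^2)).
g^{ij}:
  [1, 0]
  [0, 1/x^2]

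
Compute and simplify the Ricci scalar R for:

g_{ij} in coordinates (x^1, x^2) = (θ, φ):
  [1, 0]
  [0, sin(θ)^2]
Non-zero Christoffel symbols (Γ^k_{ij} = Γ^k_{ji}):
Γ^θ_{φ φ} = -sin(2*θ)/2
Γ^φ_{θ φ} = 1/tan(θ)
Ricci tensor (R_{ij} = R^k_{ikj}): R_{θθ} = 1, R_{θφ} = 0, R_{φφ} = sin(θ)^2
Inverse metric: g^{θθ} = 1, g^{φφ} = 1/sin(θ)^2
R = g^{ij} R_{ij} = (1)(1) + (1/sin(θ)^2)(sin(θ)^2) = 2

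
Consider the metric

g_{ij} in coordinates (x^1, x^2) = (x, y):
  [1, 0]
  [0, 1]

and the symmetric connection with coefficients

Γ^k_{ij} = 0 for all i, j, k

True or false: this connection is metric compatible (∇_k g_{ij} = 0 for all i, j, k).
Using ∇_k g_{ij} = ∂_k g_{ij} - Γ^m_{ki} g_{mj} - Γ^m_{kj} g_{im}:
e.g. ∇_y g_{xx} = (0) - (0) - (0) = 0
Every component ∇_k g_{ij} vanishes: the connection is metric compatible.
True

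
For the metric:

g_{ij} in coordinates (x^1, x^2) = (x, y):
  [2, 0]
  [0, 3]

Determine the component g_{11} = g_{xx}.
With x^1 = x, x^2 = y, g_{11} = g_{xx} is the row-1, column-1 entry of the matrix.
g_{11} = 2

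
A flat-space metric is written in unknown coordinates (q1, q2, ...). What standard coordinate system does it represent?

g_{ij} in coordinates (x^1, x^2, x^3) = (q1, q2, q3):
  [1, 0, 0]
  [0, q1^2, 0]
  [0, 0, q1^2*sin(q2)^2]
The line element ds^2 = dq1^2 + q1^2 dq2^2 + q1^2 sin(q2)^2 dq3^2 is dr^2 + r^2 dθ^2 + r^2 sin(θ)^2 dφ^2 with q1 = r, q2 = θ, q3 = φ.
spherical coordinates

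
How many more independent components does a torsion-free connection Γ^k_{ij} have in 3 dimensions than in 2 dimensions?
Independent components in n dimensions: n × n(n+1)/2 = n^2(n+1)/2.
3D: 3 × 6 = 18
2D: 2 × 3 = 6
Difference = 18 - 6 = 12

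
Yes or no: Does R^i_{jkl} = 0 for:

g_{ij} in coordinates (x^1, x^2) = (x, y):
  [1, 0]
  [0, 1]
All metric components are constant, so every Christoffel symbol vanishes and R^i_{jkl} = 0.
Yes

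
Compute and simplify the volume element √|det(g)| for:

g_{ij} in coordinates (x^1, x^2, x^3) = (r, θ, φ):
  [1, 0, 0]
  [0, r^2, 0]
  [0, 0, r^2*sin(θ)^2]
det(g) = r^4*sin(θ)^2
√|det(g)| = r^2*sin(θ) (taking 0 < θ < π so that |sin(θ)| = sin(θ))
Volume element: dV = r^2*sin(θ) dr dθ dφ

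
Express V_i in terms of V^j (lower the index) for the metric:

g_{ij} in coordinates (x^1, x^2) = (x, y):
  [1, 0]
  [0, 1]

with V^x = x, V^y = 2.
V_i = g_{ij} V^j:
V_x = (1)(x) + (0)(2) = x
V_y = (0)(x) + (1)(2) = 2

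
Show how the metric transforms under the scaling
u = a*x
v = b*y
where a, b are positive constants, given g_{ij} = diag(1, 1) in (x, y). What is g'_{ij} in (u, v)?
Invert the transformation: x = u/a, y = v/b
g'_{ij} = (∂x^k/∂x'^i)(∂x^l/∂x'^j) g_{kl}; with g_{kl} = δ_{kl} this is Σ_k (∂x^k/∂x'^i)(∂x^k/∂x'^j).
Jacobian: ∂x/∂u = 1/a, ∂x/∂v = 0, ∂y/∂u = 0, ∂y/∂v = 1/b
g'_{uu} = (1/a)(1/a) + (0)(0) = 1/a^2
g'_{uv} = (1/a)(0) + (0)(1/b) = 0
g'_{vv} = (0)(0) + (1/b)(1/b) = 1/b^2
g'_{ij} = diag(1/a^2, 1/b^2)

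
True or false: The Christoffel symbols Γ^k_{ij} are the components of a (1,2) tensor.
Under a change of coordinates Γ picks up an inhomogeneous term ∂²x/∂x'∂x'; e.g. Γ = 0 in Cartesian coordinates but Γ^r_{θθ} = -r in polar coordinates on the same flat plane.
False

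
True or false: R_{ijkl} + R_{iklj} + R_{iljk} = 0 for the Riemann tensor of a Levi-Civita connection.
This is the first (algebraic) Bianchi identity.
True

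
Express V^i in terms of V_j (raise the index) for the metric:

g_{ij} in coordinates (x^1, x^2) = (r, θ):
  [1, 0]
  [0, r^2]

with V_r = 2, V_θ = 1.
Inverse metric (diagonal): g^{rr} = 1, g^{θθ} = 1/r^2
V^i = g^{ij} V_j:
V^r = (1)(2) + (0)(1) = 2
V^θ = (0)(2) + (1/r^2)(1) = 1/r^2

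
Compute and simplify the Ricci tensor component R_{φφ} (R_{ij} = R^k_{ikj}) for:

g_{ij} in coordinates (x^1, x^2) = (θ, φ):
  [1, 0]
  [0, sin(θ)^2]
Non-zero Christoffel symbols (Γ^k_{ij} = Γ^k_{ji}):
Γ^θ_{φ φ} = -sin(2*θ)/2
Γ^φ_{θ φ} = 1/tan(θ)
R^θ_{φ θ φ} = ∂_θ Γ^θ_{φ φ} - ∂_φ Γ^θ_{φ θ} + Γ^θ_{θ m} Γ^m_{φ φ} - Γ^θ_{φ m} Γ^m_{φ θ}
  = (-cos(2*θ)) - (0) + (0) - (-cos(θ)^2) = sin(θ)^2
R^φ_{φ φ φ} = 0 (a repeated index in an antisymmetric pair)
R_{φφ} = R^θ_{φ θ φ} + R^φ_{φ φ φ} = (sin(θ)^2) + (0) = sin(θ)^2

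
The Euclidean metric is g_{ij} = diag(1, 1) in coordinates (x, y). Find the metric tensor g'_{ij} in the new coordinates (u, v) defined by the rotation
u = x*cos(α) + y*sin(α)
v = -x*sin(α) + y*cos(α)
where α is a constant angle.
Invert the transformation: x = u*cos(α) - v*sin(α), y = u*sin(α) + v*cos(α)
g'_{ij} = (∂x^k/∂x'^i)(∂x^l/∂x'^j) g_{kl}; with g_{kl} = δ_{kl} this is Σ_k (∂x^k/∂x'^i)(∂x^k/∂x'^j).
Jacobian: ∂x/∂u = cos(α), ∂x/∂v = -sin(α), ∂y/∂u = sin(α), ∂y/∂v = cos(α)
g'_{uu} = (cos(α))(cos(α)) + (sin(α))(sin(α)) = 1
g'_{uv} = (cos(α))(-sin(α)) + (sin(α))(cos(α)) = 0
g'_{vv} = (-sin(α))(-sin(α)) + (cos(α))(cos(α)) = 1
g'_{ij} = diag(1, 1)
The Euclidean metric is invariant under rotations.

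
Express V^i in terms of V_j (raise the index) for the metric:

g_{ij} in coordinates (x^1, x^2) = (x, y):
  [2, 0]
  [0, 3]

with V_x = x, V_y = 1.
Inverse metric (diagonal): g^{xx} = 1/2, g^{yy} = 1/3
V^i = g^{ij} V_j:
V^x = (1/2)(x) + (0)(1) = x/2
V^y = (0)(x) + (1/3)(1) = 1/3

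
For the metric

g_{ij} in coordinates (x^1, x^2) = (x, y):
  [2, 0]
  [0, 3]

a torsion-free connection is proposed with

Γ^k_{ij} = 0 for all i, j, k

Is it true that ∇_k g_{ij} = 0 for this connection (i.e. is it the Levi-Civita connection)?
Using ∇_k g_{ij} = ∂_k g_{ij} - Γ^m_{ki} g_{mj} - Γ^m_{kj} g_{im}:
e.g. ∇_y g_{xx} = (0) - (0) - (0) = 0
Every component ∇_k g_{ij} vanishes: the connection is metric compatible.
Yes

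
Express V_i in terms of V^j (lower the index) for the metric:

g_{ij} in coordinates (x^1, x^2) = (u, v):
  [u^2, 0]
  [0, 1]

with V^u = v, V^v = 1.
V_i = g_{ij} V^j:
V_u = (u^2)(v) + (0)(1) = u^2*v
V_v = (0)(v) + (1)(1) = 1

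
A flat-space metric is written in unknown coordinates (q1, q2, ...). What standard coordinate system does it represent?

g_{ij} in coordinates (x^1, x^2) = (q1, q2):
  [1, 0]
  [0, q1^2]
The line element ds^2 = dq1^2 + q1^2 dq2^2 is dr^2 + r^2 dθ^2 with q1 = r, q2 = θ.
polar coordinates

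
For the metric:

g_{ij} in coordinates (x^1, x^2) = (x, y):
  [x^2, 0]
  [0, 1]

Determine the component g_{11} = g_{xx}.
With x^1 = x, x^2 = y, g_{11} = g_{xx} is the row-1, column-1 entry of the matrix.
g_{11} = x^2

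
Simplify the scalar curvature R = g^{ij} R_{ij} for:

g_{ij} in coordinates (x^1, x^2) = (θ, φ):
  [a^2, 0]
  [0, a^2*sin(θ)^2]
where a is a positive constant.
Non-zero Christoffel symbols (Γ^k_{ij} = Γ^k_{ji}):
Γ^θ_{φ φ} = -sin(2*θ)/2
Γ^φ_{θ φ} = 1/tan(θ)
Ricci tensor (R_{ij} = R^k_{ikj}): R_{θθ} = 1, R_{θφ} = 0, R_{φφ} = sin(θ)^2
Inverse metric: g^{θθ} = 1/a^2, g^{φφ} = 1/(a^2*sin(θ)^2)
R = g^{ij} R_{ij} = (1/a^2)(1) + (1/(a^2*sin(θ)^2))(sin(θ)^2) = 2/a^2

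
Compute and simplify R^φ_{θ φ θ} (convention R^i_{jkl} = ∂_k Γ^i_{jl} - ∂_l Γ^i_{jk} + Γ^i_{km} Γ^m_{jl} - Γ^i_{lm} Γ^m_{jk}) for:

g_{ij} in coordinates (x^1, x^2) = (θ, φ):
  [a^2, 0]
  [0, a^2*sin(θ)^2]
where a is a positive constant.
Non-zero Christoffel symbols (Γ^k_{ij} = Γ^k_{ji}):
Γ^θ_{φ φ} = -sin(2*θ)/2
Γ^φ_{θ φ} = 1/tan(θ)
R^φ_{θ φ θ} = ∂_φ Γ^φ_{θ θ} - ∂_θ Γ^φ_{θ φ} + Γ^φ_{φ m} Γ^m_{θ θ} - Γ^φ_{θ m} Γ^m_{θ φ}
  = (0) - (-1/sin(θ)^2) + (0) - (1/tan(θ)^2) = 1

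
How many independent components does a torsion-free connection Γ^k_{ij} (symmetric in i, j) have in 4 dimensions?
Γ^k_{ij} has n choices for the upper index and n(n+1)/2 independent symmetric lower index pairs.
Total = 4 × 4×5/2 = 4 × 10 = 40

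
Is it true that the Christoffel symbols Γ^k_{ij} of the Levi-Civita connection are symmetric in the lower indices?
The Levi-Civita connection is torsion-free, which is exactly Γ^k_{ij} = Γ^k_{ji}.
Yes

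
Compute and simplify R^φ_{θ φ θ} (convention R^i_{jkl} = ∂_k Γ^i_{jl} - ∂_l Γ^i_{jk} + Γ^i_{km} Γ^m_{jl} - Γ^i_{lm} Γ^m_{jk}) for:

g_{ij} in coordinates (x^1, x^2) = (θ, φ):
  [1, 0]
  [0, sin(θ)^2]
Non-zero Christoffel symbols (Γ^k_{ij} = Γ^k_{ji}):
Γ^θ_{φ φ} = -sin(2*θ)/2
Γ^φ_{θ φ} = 1/tan(θ)
R^φ_{θ φ θ} = ∂_φ Γ^φ_{θ θ} - ∂_θ Γ^φ_{θ φ} + Γ^φ_{φ m} Γ^m_{θ θ} - Γ^φ_{θ m} Γ^m_{θ φ}
  = (0) - (-1/sin(θ)^2) + (0) - (1/tan(θ)^2) = 1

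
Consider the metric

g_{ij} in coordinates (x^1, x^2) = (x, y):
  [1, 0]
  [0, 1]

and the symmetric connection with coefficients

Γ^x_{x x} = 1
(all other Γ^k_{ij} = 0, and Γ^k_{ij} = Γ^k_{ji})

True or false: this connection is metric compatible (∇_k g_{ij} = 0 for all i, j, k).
Using ∇_k g_{ij} = ∂_k g_{ij} - Γ^m_{ki} g_{mj} - Γ^m_{kj} g_{im}:
∇_x g_{xx} = (0) - (1) - (1) = -2 ≠ 0
So the connection is not metric compatible (it is not the Levi-Civita connection).
False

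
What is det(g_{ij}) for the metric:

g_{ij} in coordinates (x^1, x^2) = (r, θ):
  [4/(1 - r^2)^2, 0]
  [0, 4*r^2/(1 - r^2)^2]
For a 2×2 metric: det(g) = g_{11}·g_{22} - g_{12}·g_{21}
= (4/(1 - r^2)^2)·(4*r^2/(1 - r^2)^2) - (0)·(0)
= 16*r^2/(1 - r^2)^4 - 0
det(g) = 16*r^2/(1 - r^2)^4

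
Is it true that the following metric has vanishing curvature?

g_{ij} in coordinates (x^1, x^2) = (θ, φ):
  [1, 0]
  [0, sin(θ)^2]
Non-zero Christoffel symbols:
Γ^θ_{φ φ} = -sin(2*θ)/2
Γ^φ_{θ φ} = 1/tan(θ)
Ricci tensor: R_{θθ} = 1, R_{θφ} = 0, R_{φφ} = sin(θ)^2
The Ricci tensor is non-zero, so the Riemann tensor is non-zero: not flat.
No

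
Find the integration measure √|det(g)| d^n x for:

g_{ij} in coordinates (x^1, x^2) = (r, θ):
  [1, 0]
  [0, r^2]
det(g) = r^2
√|det(g)| = r
Volume element: dV = r dr dθ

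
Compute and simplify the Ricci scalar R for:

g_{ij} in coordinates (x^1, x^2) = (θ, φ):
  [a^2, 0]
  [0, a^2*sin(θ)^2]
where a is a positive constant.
Non-zero Christoffel symbols (Γ^k_{ij} = Γ^k_{ji}):
Γ^θ_{φ φ} = -sin(2*θ)/2
Γ^φ_{θ φ} = 1/tan(θ)
Ricci tensor (R_{ij} = R^k_{ikj}): R_{θθ} = 1, R_{θφ} = 0, R_{φφ} = sin(θ)^2
Inverse metric: g^{θθ} = 1/a^2, g^{φφ} = 1/(a^2*sin(θ)^2)
R = g^{ij} R_{ij} = (1/a^2)(1) + (1/(a^2*sin(θ)^2))(sin(θ)^2) = 2/a^2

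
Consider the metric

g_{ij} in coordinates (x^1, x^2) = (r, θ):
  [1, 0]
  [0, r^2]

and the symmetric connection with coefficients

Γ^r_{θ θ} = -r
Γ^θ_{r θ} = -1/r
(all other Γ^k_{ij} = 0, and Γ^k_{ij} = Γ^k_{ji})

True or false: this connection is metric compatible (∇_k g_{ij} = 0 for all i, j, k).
Using ∇_k g_{ij} = ∂_k g_{ij} - Γ^m_{ki} g_{mj} - Γ^m_{kj} g_{im}:
∇_r g_{θθ} = (2*r) - (-r) - (-r) = 4*r ≠ 0
So the connection is not metric compatible (it is not the Levi-Civita connection).
False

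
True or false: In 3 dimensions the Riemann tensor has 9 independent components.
n^2(n^2-1)/12 = 9·8/12 = 6 independent components for n = 3.
False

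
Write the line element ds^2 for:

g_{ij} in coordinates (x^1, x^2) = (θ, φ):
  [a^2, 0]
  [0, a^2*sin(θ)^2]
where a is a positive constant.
ds^2 = g_{ij} dx^i dx^j; only the non-zero components contribute.
ds^2 = a^2 dθ^2 + a^2*sin(θ)^2 dφ^2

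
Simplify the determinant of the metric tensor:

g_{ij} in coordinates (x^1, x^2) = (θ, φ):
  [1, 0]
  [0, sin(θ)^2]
For a 2×2 metric: det(g) = g_{11}·g_{22} - g_{12}·g_{21}
= (1)·(sin(θ)^2) - (0)·(0)
= sin(θ)^2 - 0
det(g) = sin(θ)^2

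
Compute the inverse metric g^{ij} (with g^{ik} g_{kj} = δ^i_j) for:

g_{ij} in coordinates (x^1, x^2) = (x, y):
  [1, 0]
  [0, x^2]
The metric is diagonal, so g^{ij} is diagonal with entries 1/g_{ii}: diag(1, 1/(x^2)).
g^{ij}:
  [1, 0]
  [0, 1/x^2]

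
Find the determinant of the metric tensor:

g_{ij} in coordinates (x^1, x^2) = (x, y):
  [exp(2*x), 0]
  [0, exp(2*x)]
For a 2×2 metric: det(g) = g_{11}·g_{22} - g_{12}·g_{21}
= (exp(2*x))·(exp(2*x)) - (0)·(0)
= exp(4*x) - 0
det(g) = exp(4*x)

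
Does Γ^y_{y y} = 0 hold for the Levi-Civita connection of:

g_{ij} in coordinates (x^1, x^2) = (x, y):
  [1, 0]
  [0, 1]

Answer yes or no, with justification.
Γ^y_{y y} = (1/2) g^{yy} (∂_y g_{yy} + ∂_y g_{yy} - ∂_y g_{yy}) = (1/2)(1)((0) + (0) - (0)) = 0
This equals the proposed value 0.
Yes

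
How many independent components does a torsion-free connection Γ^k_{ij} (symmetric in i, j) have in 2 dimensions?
Γ^k_{ij} has n choices for the upper index and n(n+1)/2 independent symmetric lower index pairs.
Total = 2 × 2×3/2 = 2 × 3 = 6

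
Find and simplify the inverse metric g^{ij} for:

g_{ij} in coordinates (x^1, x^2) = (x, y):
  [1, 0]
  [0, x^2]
The metric is diagonal, so g^{ij} is diagonal with entries 1/g_{ii}: diag(1, 1/(x^2)).
g^{ij}:
  [1, 0]
  [0, 1/x^2]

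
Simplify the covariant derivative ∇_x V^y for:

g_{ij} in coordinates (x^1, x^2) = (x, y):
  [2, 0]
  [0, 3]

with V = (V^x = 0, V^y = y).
All Christoffel symbols are zero.
∇_x V^y = ∂_x V^y + Γ^y_{x j} V^j
  = (0) + (0)(0) + (0)(y)
  = 0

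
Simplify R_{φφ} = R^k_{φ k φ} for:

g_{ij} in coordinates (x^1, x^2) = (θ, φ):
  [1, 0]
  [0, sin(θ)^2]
Non-zero Christoffel symbols (Γ^k_{ij} = Γ^k_{ji}):
Γ^θ_{φ φ} = -sin(2*θ)/2
Γ^φ_{θ φ} = 1/tan(θ)
R^θ_{φ θ φ} = ∂_θ Γ^θ_{φ φ} - ∂_φ Γ^θ_{φ θ} + Γ^θ_{θ m} Γ^m_{φ φ} - Γ^θ_{φ m} Γ^m_{φ θ}
  = (-cos(2*θ)) - (0) + (0) - (-cos(θ)^2) = sin(θ)^2
R^φ_{φ φ φ} = 0 (a repeated index in an antisymmetric pair)
R_{φφ} = R^θ_{φ θ φ} + R^φ_{φ φ φ} = (sin(θ)^2) + (0) = sin(θ)^2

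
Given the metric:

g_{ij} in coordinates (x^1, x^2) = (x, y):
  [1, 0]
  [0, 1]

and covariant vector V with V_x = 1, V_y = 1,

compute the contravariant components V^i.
Inverse metric (diagonal): g^{xx} = 1, g^{yy} = 1
V^i = g^{ij} V_j:
V^x = (1)(1) + (0)(1) = 1
V^y = (0)(1) + (1)(1) = 1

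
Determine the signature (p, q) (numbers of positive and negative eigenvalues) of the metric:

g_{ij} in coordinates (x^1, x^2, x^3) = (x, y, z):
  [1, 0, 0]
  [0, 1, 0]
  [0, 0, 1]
The metric is diagonal, so its eigenvalues are the diagonal entries: 1, 1, 1 (at a generic point, where coordinate-dependent entries are positive).
3 positive, 0 negative.
(3, 0) - Riemannian (positive definite)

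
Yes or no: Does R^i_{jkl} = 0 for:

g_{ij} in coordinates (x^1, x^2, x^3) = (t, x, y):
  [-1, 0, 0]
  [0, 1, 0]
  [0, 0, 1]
All metric components are constant, so every Christoffel symbol vanishes and R^i_{jkl} = 0.
Yes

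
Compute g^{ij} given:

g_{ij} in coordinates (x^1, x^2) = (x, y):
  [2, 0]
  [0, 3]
The metric is diagonal, so g^{ij} is diagonal with entries 1/g_{ii}: diag(1/2, 1/3).
g^{ij}:
  [1/2, 0]
  [0, 1/3]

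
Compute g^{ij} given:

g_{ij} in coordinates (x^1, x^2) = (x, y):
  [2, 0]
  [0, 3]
The metric is diagonal, so g^{ij} is diagonal with entries 1/g_{ii}: diag(1/2, 1/3).
g^{ij}:
  [1/2, 0]
  [0, 1/3]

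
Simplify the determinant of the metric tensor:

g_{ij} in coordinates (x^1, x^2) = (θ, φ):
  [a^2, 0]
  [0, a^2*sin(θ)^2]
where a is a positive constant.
For a 2×2 metric: det(g) = g_{11}·g_{22} - g_{12}·g_{21}
= (a^2)·(a^2*sin(θ)^2) - (0)·(0)
= a^4*sin(θ)^2 - 0
det(g) = a^4*sin(θ)^2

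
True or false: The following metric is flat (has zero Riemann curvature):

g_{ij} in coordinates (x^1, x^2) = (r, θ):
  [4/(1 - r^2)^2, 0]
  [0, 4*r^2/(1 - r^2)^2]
Non-zero Christoffel symbols:
Γ^r_{r r} = 2*r/(1 - r^2)
Γ^r_{θ θ} = (r^3 + r)/(r^2 - 1)
Γ^θ_{r θ} = (-r^2 - 1)/(r^3 - r)
Ricci tensor: R_{rr} = -4/(r^2 - 1)^2, R_{rθ} = 0, R_{θθ} = -4*r^2/(r^2 - 1)^2
The Ricci tensor is non-zero, so the Riemann tensor is non-zero: not flat.
False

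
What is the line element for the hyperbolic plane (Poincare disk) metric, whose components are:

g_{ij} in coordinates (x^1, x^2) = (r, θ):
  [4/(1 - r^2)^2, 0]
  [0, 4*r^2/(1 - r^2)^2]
ds^2 = g_{ij} dx^i dx^j; only the non-zero components contribute.
ds^2 = (4/(1 - r^2)^2) dr^2 + (4*r^2/(1 - r^2)^2) dθ^2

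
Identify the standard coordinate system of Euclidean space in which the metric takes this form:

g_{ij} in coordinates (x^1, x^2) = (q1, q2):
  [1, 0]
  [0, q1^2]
The line element ds^2 = dq1^2 + q1^2 dq2^2 is dr^2 + r^2 dθ^2 with q1 = r, q2 = θ.
polar coordinates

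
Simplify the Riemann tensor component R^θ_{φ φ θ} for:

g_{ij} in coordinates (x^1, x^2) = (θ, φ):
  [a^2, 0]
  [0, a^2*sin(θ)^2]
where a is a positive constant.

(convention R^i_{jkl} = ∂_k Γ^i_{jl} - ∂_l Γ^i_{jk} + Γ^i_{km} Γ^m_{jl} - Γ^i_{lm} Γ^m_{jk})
Non-zero Christoffel symbols (Γ^k_{ij} = Γ^k_{ji}):
Γ^θ_{φ φ} = -sin(2*θ)/2
Γ^φ_{θ φ} = 1/tan(θ)
R^θ_{φ φ θ} = ∂_φ Γ^θ_{φ θ} - ∂_θ Γ^θ_{φ φ} + Γ^θ_{φ m} Γ^m_{φ θ} - Γ^θ_{θ m} Γ^m_{φ φ}
  = (0) - (-cos(2*θ)) + (-cos(θ)^2) - (0) = -sin(θ)^2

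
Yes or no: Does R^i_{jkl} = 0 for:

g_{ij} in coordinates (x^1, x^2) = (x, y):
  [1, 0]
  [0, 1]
All metric components are constant, so every Christoffel symbol vanishes and R^i_{jkl} = 0.
Yes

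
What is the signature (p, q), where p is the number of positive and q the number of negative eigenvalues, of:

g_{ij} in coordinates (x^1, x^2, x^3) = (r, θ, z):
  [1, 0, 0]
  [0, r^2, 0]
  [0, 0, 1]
The metric is diagonal, so its eigenvalues are the diagonal entries: 1, r^2, 1 (at a generic point, where coordinate-dependent entries are positive).
3 positive, 0 negative.
(3, 0) - Riemannian (positive definite)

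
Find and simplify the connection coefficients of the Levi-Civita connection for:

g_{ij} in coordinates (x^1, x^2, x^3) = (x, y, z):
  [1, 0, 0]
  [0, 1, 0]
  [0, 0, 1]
Using Γ^k_{ij} = (1/2) g^{km} (∂_i g_{mj} + ∂_j g_{mi} - ∂_m g_{ij}); the metric is diagonal, so only the m = k term contributes.
Every metric component is constant, so all ∂_m g_{ij} = 0 and every Christoffel symbol vanishes.
All Christoffel symbols are zero.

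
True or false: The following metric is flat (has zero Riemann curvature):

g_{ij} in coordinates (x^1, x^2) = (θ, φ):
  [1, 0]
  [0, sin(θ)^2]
Non-zero Christoffel symbols:
Γ^θ_{φ φ} = -sin(2*θ)/2
Γ^φ_{θ φ} = 1/tan(θ)
Ricci tensor: R_{θθ} = 1, R_{θφ} = 0, R_{φφ} = sin(θ)^2
The Ricci tensor is non-zero, so the Riemann tensor is non-zero: not flat.
False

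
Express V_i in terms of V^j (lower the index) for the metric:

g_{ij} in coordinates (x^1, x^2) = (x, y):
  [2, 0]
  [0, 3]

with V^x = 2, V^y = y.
V_i = g_{ij} V^j:
V_x = (2)(2) + (0)(y) = 4
V_y = (0)(2) + (3)(y) = 3*y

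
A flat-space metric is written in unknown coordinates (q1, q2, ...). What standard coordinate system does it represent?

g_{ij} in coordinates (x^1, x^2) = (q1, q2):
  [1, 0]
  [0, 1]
All components are constant and the metric is the identity, i.e. orthonormal rectilinear coordinates.
Cartesian (2D) coordinates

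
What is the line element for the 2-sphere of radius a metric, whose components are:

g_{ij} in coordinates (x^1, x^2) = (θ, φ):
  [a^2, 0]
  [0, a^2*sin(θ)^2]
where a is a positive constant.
ds^2 = g_{ij} dx^i dx^j; only the non-zero components contribute.
ds^2 = a^2 dθ^2 + a^2*sin(θ)^2 dφ^2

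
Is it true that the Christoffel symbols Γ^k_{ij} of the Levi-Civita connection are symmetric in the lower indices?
The Levi-Civita connection is torsion-free, which is exactly Γ^k_{ij} = Γ^k_{ji}.
Yes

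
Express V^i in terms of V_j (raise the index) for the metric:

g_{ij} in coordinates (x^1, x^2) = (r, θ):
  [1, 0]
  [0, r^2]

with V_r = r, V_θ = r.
Inverse metric (diagonal): g^{rr} = 1, g^{θθ} = 1/r^2
V^i = g^{ij} V_j:
V^r = (1)(r) + (0)(r) = r
V^θ = (0)(r) + (1/r^2)(r) = 1/r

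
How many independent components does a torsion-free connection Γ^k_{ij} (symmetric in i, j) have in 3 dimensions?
Γ^k_{ij} has n choices for the upper index and n(n+1)/2 independent symmetric lower index pairs.
Total = 3 × 3×4/2 = 3 × 6 = 18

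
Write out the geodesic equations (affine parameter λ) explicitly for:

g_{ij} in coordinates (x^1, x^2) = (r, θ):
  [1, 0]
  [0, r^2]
Geodesic equation: d^2x^k/dλ^2 + Γ^k_{ij} (dx^i/dλ)(dx^j/dλ) = 0.
Non-zero Christoffel symbols:
Γ^r_{θ θ} = -r
Γ^θ_{r θ} = 1/r
Substituting (the symmetric pair Γ^k_{ij}, Γ^k_{ji} combines into a factor 2):
d^2r/dλ^2 - r (dθ/dλ)^2 = 0
d^2θ/dλ^2 + (2/r) (dr/dλ)(dθ/dλ) = 0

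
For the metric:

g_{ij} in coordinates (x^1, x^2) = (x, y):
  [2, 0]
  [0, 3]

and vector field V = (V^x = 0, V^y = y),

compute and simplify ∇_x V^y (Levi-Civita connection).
All Christoffel symbols are zero.
∇_x V^y = ∂_x V^y + Γ^y_{x j} V^j
  = (0) + (0)(0) + (0)(y)
  = 0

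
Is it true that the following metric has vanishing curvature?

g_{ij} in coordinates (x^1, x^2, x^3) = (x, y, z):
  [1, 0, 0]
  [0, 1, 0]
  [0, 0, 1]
All metric components are constant, so every Christoffel symbol vanishes and R^i_{jkl} = 0.
Yes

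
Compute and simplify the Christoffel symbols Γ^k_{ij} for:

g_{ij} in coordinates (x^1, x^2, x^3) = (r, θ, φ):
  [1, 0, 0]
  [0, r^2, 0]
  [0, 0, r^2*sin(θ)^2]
Using Γ^k_{ij} = (1/2) g^{km} (∂_i g_{mj} + ∂_j g_{mi} - ∂_m g_{ij}); the metric is diagonal, so only the m = k term contributes.
Non-zero symbols (using the symmetry Γ^k_{ij} = Γ^k_{ji}):
Γ^r_{θ θ} = (1/2) g^{rr} (∂_θ g_{rθ} + ∂_θ g_{rθ} - ∂_r g_{θθ}) = (1/2)(1)((0) + (0) - (2*r)) = -r
Γ^r_{φ φ} = (1/2) g^{rr} (∂_φ g_{rφ} + ∂_φ g_{rφ} - ∂_r g_{φφ}) = (1/2)(1)((0) + (0) - (2*r*sin(θ)^2)) = -r*sin(θ)^2
Γ^θ_{r θ} = (1/2) g^{θθ} (∂_r g_{θθ} + ∂_θ g_{θr} - ∂_θ g_{rθ}) = (1/2)(1/r^2)((2*r) + (0) - (0)) = 1/r
Γ^θ_{φ φ} = (1/2) g^{θθ} (∂_φ g_{θφ} + ∂_φ g_{θφ} - ∂_θ g_{φφ}) = (1/2)(1/r^2)((0) + (0) - (r^2*sin(2*θ))) = -sin(2*θ)/2
Γ^φ_{r φ} = (1/2) g^{φφ} (∂_r g_{φφ} + ∂_φ g_{φr} - ∂_φ g_{rφ}) = (1/2)(1/(r^2*sin(θ)^2))((2*r*sin(θ)^2) + (0) - (0)) = 1/r
Γ^φ_{θ φ} = (1/2) g^{φφ} (∂_θ g_{φφ} + ∂_φ g_{φθ} - ∂_φ g_{θφ}) = (1/2)(1/(r^2*sin(θ)^2))((r^2*sin(2*θ)) + (0) - (0)) = 1/tan(θ)
All other Christoffel symbols are zero.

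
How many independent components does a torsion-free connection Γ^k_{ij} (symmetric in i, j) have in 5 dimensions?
Γ^k_{ij} has n choices for the upper index and n(n+1)/2 independent symmetric lower index pairs.
Total = 5 × 5×6/2 = 5 × 15 = 75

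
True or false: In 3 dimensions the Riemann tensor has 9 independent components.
n^2(n^2-1)/12 = 9·8/12 = 6 independent components for n = 3.
False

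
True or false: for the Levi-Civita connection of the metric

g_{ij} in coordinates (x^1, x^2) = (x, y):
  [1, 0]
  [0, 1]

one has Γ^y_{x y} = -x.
Γ^y_{x y} = (1/2) g^{yy} (∂_x g_{yy} + ∂_y g_{yx} - ∂_y g_{xy}) = (1/2)(1)((0) + (0) - (0)) = 0
This differs from the proposed value -x.
False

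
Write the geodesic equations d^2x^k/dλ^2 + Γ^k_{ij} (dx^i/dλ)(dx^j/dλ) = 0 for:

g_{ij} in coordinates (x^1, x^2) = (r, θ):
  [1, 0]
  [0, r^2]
Geodesic equation: d^2x^k/dλ^2 + Γ^k_{ij} (dx^i/dλ)(dx^j/dλ) = 0.
Non-zero Christoffel symbols:
Γ^r_{θ θ} = -r
Γ^θ_{r θ} = 1/r
Substituting (the symmetric pair Γ^k_{ij}, Γ^k_{ji} combines into a factor 2):
d^2r/dλ^2 - r (dθ/dλ)^2 = 0
d^2θ/dλ^2 + (2/r) (dr/dλ)(dθ/dλ) = 0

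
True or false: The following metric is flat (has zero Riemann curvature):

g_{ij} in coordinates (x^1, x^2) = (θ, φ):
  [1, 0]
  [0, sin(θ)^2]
Non-zero Christoffel symbols:
Γ^θ_{φ φ} = -sin(2*θ)/2
Γ^φ_{θ φ} = 1/tan(θ)
Ricci tensor: R_{θθ} = 1, R_{θφ} = 0, R_{φφ} = sin(θ)^2
The Ricci tensor is non-zero, so the Riemann tensor is non-zero: not flat.
False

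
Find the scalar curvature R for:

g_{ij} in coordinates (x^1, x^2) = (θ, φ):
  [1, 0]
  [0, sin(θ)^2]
Non-zero Christoffel symbols (Γ^k_{ij} = Γ^k_{ji}):
Γ^θ_{φ φ} = -sin(2*θ)/2
Γ^φ_{θ φ} = 1/tan(θ)
Ricci tensor (R_{ij} = R^k_{ikj}): R_{θθ} = 1, R_{θφ} = 0, R_{φφ} = sin(θ)^2
Inverse metric: g^{θθ} = 1, g^{φφ} = 1/sin(θ)^2
R = g^{ij} R_{ij} = (1)(1) + (1/sin(θ)^2)(sin(θ)^2) = 2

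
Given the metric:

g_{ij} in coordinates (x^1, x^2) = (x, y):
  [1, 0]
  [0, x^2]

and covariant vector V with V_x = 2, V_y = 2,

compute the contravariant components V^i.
Inverse metric (diagonal): g^{xx} = 1, g^{yy} = 1/x^2
V^i = g^{ij} V_j:
V^x = (1)(2) + (0)(2) = 2
V^y = (0)(2) + (1/x^2)(2) = 2/x^2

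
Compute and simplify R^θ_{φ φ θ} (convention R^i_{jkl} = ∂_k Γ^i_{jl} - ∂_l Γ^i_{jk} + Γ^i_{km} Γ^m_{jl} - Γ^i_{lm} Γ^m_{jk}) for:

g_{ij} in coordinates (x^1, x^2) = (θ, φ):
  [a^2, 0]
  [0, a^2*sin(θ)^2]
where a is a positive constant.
Non-zero Christoffel symbols (Γ^k_{ij} = Γ^k_{ji}):
Γ^θ_{φ φ} = -sin(2*θ)/2
Γ^φ_{θ φ} = 1/tan(θ)
R^θ_{φ φ θ} = ∂_φ Γ^θ_{φ θ} - ∂_θ Γ^θ_{φ φ} + Γ^θ_{φ m} Γ^m_{φ θ} - Γ^θ_{θ m} Γ^m_{φ φ}
  = (0) - (-cos(2*θ)) + (-cos(θ)^2) - (0) = -sin(θ)^2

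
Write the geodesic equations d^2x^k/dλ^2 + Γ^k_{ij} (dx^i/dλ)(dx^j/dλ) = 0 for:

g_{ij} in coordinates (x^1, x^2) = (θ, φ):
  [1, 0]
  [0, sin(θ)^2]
Geodesic equation: d^2x^k/dλ^2 + Γ^k_{ij} (dx^i/dλ)(dx^j/dλ) = 0.
Non-zero Christoffel symbols:
Γ^θ_{φ φ} = -sin(2*θ)/2
Γ^φ_{θ φ} = 1/tan(θ)
Substituting (the symmetric pair Γ^k_{ij}, Γ^k_{ji} combines into a factor 2):
d^2θ/dλ^2 - (sin(2*θ)/2) (dφ/dλ)^2 = 0
d^2φ/dλ^2 + (2/tan(θ)) (dθ/dλ)(dφ/dλ) = 0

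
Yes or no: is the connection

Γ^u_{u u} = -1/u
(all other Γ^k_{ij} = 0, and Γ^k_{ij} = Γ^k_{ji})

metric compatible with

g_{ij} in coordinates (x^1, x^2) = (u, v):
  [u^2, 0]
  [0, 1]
Using ∇_k g_{ij} = ∂_k g_{ij} - Γ^m_{ki} g_{mj} - Γ^m_{kj} g_{im}:
∇_u g_{uu} = (2*u) - (-u) - (-u) = 4*u ≠ 0
So the connection is not metric compatible (it is not the Levi-Civita connection).
No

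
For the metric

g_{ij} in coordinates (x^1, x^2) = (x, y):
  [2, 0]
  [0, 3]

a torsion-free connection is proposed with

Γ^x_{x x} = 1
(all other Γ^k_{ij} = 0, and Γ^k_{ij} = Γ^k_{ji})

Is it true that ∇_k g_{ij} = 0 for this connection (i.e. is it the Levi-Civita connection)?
Using ∇_k g_{ij} = ∂_k g_{ij} - Γ^m_{ki} g_{mj} - Γ^m_{kj} g_{im}:
∇_x g_{xx} = (0) - (2) - (2) = -4 ≠ 0
So the connection is not metric compatible (it is not the Levi-Civita connection).
No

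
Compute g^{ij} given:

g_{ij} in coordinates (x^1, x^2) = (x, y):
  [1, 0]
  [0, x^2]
The metric is diagonal, so g^{ij} is diagonal with entries 1/g_{ii}: diag(1, 1/(x^2)).
g^{ij}:
  [1, 0]
  [0, 1/x^2]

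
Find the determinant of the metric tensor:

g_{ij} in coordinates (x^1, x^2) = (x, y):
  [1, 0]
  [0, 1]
For a 2×2 metric: det(g) = g_{11}·g_{22} - g_{12}·g_{21}
= (1)·(1) - (0)·(0)
= 1 - 0
det(g) = 1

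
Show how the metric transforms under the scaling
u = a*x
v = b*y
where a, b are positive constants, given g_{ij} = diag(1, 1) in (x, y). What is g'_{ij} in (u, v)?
Invert the transformation: x = u/a, y = v/b
g'_{ij} = (∂x^k/∂x'^i)(∂x^l/∂x'^j) g_{kl}; with g_{kl} = δ_{kl} this is Σ_k (∂x^k/∂x'^i)(∂x^k/∂x'^j).
Jacobian: ∂x/∂u = 1/a, ∂x/∂v = 0, ∂y/∂u = 0, ∂y/∂v = 1/b
g'_{uu} = (1/a)(1/a) + (0)(0) = 1/a^2
g'_{uv} = (1/a)(0) + (0)(1/b) = 0
g'_{vv} = (0)(0) + (1/b)(1/b) = 1/b^2
g'_{ij} = diag(1/a^2, 1/b^2)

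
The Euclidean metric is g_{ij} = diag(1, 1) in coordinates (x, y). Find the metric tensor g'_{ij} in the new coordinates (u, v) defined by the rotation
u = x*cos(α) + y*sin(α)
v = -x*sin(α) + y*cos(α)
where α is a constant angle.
Invert the transformation: x = u*cos(α) - v*sin(α), y = u*sin(α) + v*cos(α)
g'_{ij} = (∂x^k/∂x'^i)(∂x^l/∂x'^j) g_{kl}; with g_{kl} = δ_{kl} this is Σ_k (∂x^k/∂x'^i)(∂x^k/∂x'^j).
Jacobian: ∂x/∂u = cos(α), ∂x/∂v = -sin(α), ∂y/∂u = sin(α), ∂y/∂v = cos(α)
g'_{uu} = (cos(α))(cos(α)) + (sin(α))(sin(α)) = 1
g'_{uv} = (cos(α))(-sin(α)) + (sin(α))(cos(α)) = 0
g'_{vv} = (-sin(α))(-sin(α)) + (cos(α))(cos(α)) = 1
g'_{ij} = diag(1, 1)
The Euclidean metric is invariant under rotations.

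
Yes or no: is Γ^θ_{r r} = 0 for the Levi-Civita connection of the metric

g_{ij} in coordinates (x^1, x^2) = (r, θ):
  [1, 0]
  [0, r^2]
Γ^θ_{r r} = (1/2) g^{θθ} (∂_r g_{θr} + ∂_r g_{θr} - ∂_θ g_{rr}) = (1/2)(1/r^2)((0) + (0) - (0)) = 0
This equals the proposed value 0.
Yes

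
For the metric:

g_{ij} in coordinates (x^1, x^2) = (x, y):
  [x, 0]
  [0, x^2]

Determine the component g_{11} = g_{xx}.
With x^1 = x, x^2 = y, g_{11} = g_{xx} is the row-1, column-1 entry of the matrix.
g_{11} = x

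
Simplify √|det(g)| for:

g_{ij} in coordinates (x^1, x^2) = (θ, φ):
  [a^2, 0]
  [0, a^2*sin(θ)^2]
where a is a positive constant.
det(g) = a^4*sin(θ)^2
√|det(g)| = a^2*sin(θ) (taking 0 < θ < π so that |sin(θ)| = sin(θ))
Volume element: dV = a^2*sin(θ) dθ dφ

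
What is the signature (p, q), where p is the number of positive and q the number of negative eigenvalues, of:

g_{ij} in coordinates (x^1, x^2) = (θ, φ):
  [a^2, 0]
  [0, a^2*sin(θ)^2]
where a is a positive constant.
The metric is diagonal, so its eigenvalues are the diagonal entries: a^2, a^2*sin(θ)^2 (at a generic point, where coordinate-dependent entries are positive).
2 positive, 0 negative.
(2, 0) - Riemannian (positive definite)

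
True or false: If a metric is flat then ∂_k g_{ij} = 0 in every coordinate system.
Flatness means R^i_{jkl} = 0; the components can still vary, e.g. the flat plane in polar coordinates has g_{θθ} = r^2.
False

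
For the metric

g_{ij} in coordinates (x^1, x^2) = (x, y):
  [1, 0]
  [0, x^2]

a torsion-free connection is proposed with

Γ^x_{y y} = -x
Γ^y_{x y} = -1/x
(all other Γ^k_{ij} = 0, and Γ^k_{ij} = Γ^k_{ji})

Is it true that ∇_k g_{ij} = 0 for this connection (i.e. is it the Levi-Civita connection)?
Using ∇_k g_{ij} = ∂_k g_{ij} - Γ^m_{ki} g_{mj} - Γ^m_{kj} g_{im}:
∇_y g_{xy} = (0) - (-x) - (-x) = 2*x ≠ 0
So the connection is not metric compatible (it is not the Levi-Civita connection).
No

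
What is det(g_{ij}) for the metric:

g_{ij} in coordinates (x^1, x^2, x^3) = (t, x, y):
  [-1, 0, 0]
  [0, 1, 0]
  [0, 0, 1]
Diagonal metric: det(g) = g_{11}·g_{22}·g_{33}
= (-1)·(1)·(1)
det(g) = -1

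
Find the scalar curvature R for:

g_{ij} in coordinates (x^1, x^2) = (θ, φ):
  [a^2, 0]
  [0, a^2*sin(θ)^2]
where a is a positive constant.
Non-zero Christoffel symbols (Γ^k_{ij} = Γ^k_{ji}):
Γ^θ_{φ φ} = -sin(2*θ)/2
Γ^φ_{θ φ} = 1/tan(θ)
Ricci tensor (R_{ij} = R^k_{ikj}): R_{θθ} = 1, R_{θφ} = 0, R_{φφ} = sin(θ)^2
Inverse metric: g^{θθ} = 1/a^2, g^{φφ} = 1/(a^2*sin(θ)^2)
R = g^{ij} R_{ij} = (1/a^2)(1) + (1/(a^2*sin(θ)^2))(sin(θ)^2) = 2/a^2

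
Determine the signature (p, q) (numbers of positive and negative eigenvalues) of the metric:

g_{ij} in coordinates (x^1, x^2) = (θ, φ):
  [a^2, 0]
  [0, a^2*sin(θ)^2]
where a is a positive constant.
The metric is diagonal, so its eigenvalues are the diagonal entries: a^2, a^2*sin(θ)^2 (at a generic point, where coordinate-dependent entries are positive).
2 positive, 0 negative.
(2, 0) - Riemannian (positive definite)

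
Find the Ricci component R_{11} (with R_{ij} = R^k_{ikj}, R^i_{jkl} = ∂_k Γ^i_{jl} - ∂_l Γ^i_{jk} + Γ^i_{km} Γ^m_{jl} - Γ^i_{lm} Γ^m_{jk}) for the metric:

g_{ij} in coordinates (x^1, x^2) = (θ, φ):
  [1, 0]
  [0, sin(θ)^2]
Non-zero Christoffel symbols (Γ^k_{ij} = Γ^k_{ji}):
Γ^θ_{φ φ} = -sin(2*θ)/2
Γ^φ_{θ φ} = 1/tan(θ)
R^θ_{θ θ θ} = 0 (a repeated index in an antisymmetric pair)
R^φ_{θ φ θ} = ∂_φ Γ^φ_{θ θ} - ∂_θ Γ^φ_{θ φ} + Γ^φ_{φ m} Γ^m_{θ θ} - Γ^φ_{θ m} Γ^m_{θ φ}
  = (0) - (-1/sin(θ)^2) + (0) - (1/tan(θ)^2) = 1
R_{θθ} = R^θ_{θ θ θ} + R^φ_{θ φ θ} = (0) + (1) = 1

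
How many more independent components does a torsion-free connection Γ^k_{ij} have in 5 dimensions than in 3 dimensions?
Independent components in n dimensions: n × n(n+1)/2 = n^2(n+1)/2.
5D: 5 × 15 = 75
3D: 3 × 6 = 18
Difference = 75 - 18 = 57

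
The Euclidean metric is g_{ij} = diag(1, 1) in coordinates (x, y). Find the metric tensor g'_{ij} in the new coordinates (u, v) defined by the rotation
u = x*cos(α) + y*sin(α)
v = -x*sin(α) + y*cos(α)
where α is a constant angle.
Invert the transformation: x = u*cos(α) - v*sin(α), y = u*sin(α) + v*cos(α)
g'_{ij} = (∂x^k/∂x'^i)(∂x^l/∂x'^j) g_{kl}; with g_{kl} = δ_{kl} this is Σ_k (∂x^k/∂x'^i)(∂x^k/∂x'^j).
Jacobian: ∂x/∂u = cos(α), ∂x/∂v = -sin(α), ∂y/∂u = sin(α), ∂y/∂v = cos(α)
g'_{uu} = (cos(α))(cos(α)) + (sin(α))(sin(α)) = 1
g'_{uv} = (cos(α))(-sin(α)) + (sin(α))(cos(α)) = 0
g'_{vv} = (-sin(α))(-sin(α)) + (cos(α))(cos(α)) = 1
g'_{ij} = diag(1, 1)
The Euclidean metric is invariant under rotations.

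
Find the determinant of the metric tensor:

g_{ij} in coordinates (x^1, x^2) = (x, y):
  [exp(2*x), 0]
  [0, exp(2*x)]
For a 2×2 metric: det(g) = g_{11}·g_{22} - g_{12}·g_{21}
= (exp(2*x))·(exp(2*x)) - (0)·(0)
= exp(4*x) - 0
det(g) = exp(4*x)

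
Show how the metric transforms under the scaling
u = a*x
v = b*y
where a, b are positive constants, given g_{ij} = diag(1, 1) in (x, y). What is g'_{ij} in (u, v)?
Invert the transformation: x = u/a, y = v/b
g'_{ij} = (∂x^k/∂x'^i)(∂x^l/∂x'^j) g_{kl}; with g_{kl} = δ_{kl} this is Σ_k (∂x^k/∂x'^i)(∂x^k/∂x'^j).
Jacobian: ∂x/∂u = 1/a, ∂x/∂v = 0, ∂y/∂u = 0, ∂y/∂v = 1/b
g'_{uu} = (1/a)(1/a) + (0)(0) = 1/a^2
g'_{uv} = (1/a)(0) + (0)(1/b) = 0
g'_{vv} = (0)(0) + (1/b)(1/b) = 1/b^2
g'_{ij} = diag(1/a^2, 1/b^2)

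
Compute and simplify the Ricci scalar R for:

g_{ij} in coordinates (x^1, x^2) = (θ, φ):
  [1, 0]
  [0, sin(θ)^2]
Non-zero Christoffel symbols (Γ^k_{ij} = Γ^k_{ji}):
Γ^θ_{φ φ} = -sin(2*θ)/2
Γ^φ_{θ φ} = 1/tan(θ)
Ricci tensor (R_{ij} = R^k_{ikj}): R_{θθ} = 1, R_{θφ} = 0, R_{φφ} = sin(θ)^2
Inverse metric: g^{θθ} = 1, g^{φφ} = 1/sin(θ)^2
R = g^{ij} R_{ij} = (1)(1) + (1/sin(θ)^2)(sin(θ)^2) = 2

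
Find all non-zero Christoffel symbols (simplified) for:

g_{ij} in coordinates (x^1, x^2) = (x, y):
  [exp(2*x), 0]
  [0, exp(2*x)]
Using Γ^k_{ij} = (1/2) g^{km} (∂_i g_{mj} + ∂_j g_{mi} - ∂_m g_{ij}); the metric is diagonal, so only the m = k term contributes.
Non-zero symbols (using the symmetry Γ^k_{ij} = Γ^k_{ji}):
Γ^x_{x x} = (1/2) g^{xx} (∂_x g_{xx} + ∂_x g_{xx} - ∂_x g_{xx}) = (1/2)(exp(-2*x))((2*exp(2*x)) + (2*exp(2*x)) - (2*exp(2*x))) = 1
Γ^x_{y y} = (1/2) g^{xx} (∂_y g_{xy} + ∂_y g_{xy} - ∂_x g_{yy}) = (1/2)(exp(-2*x))((0) + (0) - (2*exp(2*x))) = -1
Γ^y_{x y} = (1/2) g^{yy} (∂_x g_{yy} + ∂_y g_{yx} - ∂_y g_{xy}) = (1/2)(exp(-2*x))((2*exp(2*x)) + (0) - (0)) = 1
All other Christoffel symbols are zero.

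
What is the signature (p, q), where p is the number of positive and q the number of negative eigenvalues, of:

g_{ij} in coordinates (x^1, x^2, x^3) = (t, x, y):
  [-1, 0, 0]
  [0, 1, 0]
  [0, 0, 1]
The metric is diagonal, so its eigenvalues are the diagonal entries: -1, 1, 1 (at a generic point, where coordinate-dependent entries are positive).
2 positive, 1 negative.
(2, 1) - Lorentzian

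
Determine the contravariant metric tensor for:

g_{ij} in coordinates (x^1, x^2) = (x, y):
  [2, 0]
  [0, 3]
The metric is diagonal, so g^{ij} is diagonal with entries 1/g_{ii}: diag(1/2, 1/3).
g^{ij}:
  [1/2, 0]
  [0, 1/3]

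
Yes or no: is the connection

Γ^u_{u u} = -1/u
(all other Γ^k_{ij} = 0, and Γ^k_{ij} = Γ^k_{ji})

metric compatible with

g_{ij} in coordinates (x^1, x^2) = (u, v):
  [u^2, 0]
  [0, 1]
Using ∇_k g_{ij} = ∂_k g_{ij} - Γ^m_{ki} g_{mj} - Γ^m_{kj} g_{im}:
∇_u g_{uu} = (2*u) - (-u) - (-u) = 4*u ≠ 0
So the connection is not metric compatible (it is not the Levi-Civita connection).
No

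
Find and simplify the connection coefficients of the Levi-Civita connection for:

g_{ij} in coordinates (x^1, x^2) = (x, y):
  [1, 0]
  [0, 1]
Using Γ^k_{ij} = (1/2) g^{km} (∂_i g_{mj} + ∂_j g_{mi} - ∂_m g_{ij}); the metric is diagonal, so only the m = k term contributes.
Every metric component is constant, so all ∂_m g_{ij} = 0 and every Christoffel symbol vanishes.
All Christoffel symbols are zero.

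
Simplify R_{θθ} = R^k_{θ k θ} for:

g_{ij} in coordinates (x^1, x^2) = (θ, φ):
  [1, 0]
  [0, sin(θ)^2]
Non-zero Christoffel symbols (Γ^k_{ij} = Γ^k_{ji}):
Γ^θ_{φ φ} = -sin(2*θ)/2
Γ^φ_{θ φ} = 1/tan(θ)
R^θ_{θ θ θ} = 0 (a repeated index in an antisymmetric pair)
R^φ_{θ φ θ} = ∂_φ Γ^φ_{θ θ} - ∂_θ Γ^φ_{θ φ} + Γ^φ_{φ m} Γ^m_{θ θ} - Γ^φ_{θ m} Γ^m_{θ φ}
  = (0) - (-1/sin(θ)^2) + (0) - (1/tan(θ)^2) = 1
R_{θθ} = R^θ_{θ θ θ} + R^φ_{θ φ θ} = (0) + (1) = 1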